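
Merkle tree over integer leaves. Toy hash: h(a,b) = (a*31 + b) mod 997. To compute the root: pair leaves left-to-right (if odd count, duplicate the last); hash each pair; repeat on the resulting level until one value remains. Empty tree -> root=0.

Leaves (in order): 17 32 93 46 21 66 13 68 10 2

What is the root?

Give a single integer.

L0: [17, 32, 93, 46, 21, 66, 13, 68, 10, 2]
L1: h(17,32)=(17*31+32)%997=559 h(93,46)=(93*31+46)%997=935 h(21,66)=(21*31+66)%997=717 h(13,68)=(13*31+68)%997=471 h(10,2)=(10*31+2)%997=312 -> [559, 935, 717, 471, 312]
L2: h(559,935)=(559*31+935)%997=318 h(717,471)=(717*31+471)%997=764 h(312,312)=(312*31+312)%997=14 -> [318, 764, 14]
L3: h(318,764)=(318*31+764)%997=652 h(14,14)=(14*31+14)%997=448 -> [652, 448]
L4: h(652,448)=(652*31+448)%997=720 -> [720]

Answer: 720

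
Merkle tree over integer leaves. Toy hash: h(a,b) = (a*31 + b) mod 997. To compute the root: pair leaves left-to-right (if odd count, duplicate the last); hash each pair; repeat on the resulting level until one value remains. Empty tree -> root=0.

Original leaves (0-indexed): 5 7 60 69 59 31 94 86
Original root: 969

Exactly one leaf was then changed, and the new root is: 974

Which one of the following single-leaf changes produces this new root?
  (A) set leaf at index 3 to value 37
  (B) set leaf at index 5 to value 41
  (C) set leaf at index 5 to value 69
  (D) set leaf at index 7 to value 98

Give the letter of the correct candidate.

Original leaves: [5, 7, 60, 69, 59, 31, 94, 86]
Target new root: 974
Try each candidate change and compute the resulting root:
Candidate A: set leaf[3] = 37 -> leaves = [5, 7, 60, 37, 59, 31, 94, 86]
  L0: [5, 7, 60, 37, 59, 31, 94, 86]
  L1: h(5,7)=(5*31+7)%997=162 h(60,37)=(60*31+37)%997=900 h(59,31)=(59*31+31)%997=863 h(94,86)=(94*31+86)%997=9 -> [162, 900, 863, 9]
  L2: h(162,900)=(162*31+900)%997=937 h(863,9)=(863*31+9)%997=840 -> [937, 840]
  L3: h(937,840)=(937*31+840)%997=974 -> [974]
  root = 974 == target 974  ** MATCH **
Candidate B: set leaf[5] = 41 -> leaves = [5, 7, 60, 69, 59, 41, 94, 86]
  L0: [5, 7, 60, 69, 59, 41, 94, 86]
  L1: h(5,7)=(5*31+7)%997=162 h(60,69)=(60*31+69)%997=932 h(59,41)=(59*31+41)%997=873 h(94,86)=(94*31+86)%997=9 -> [162, 932, 873, 9]
  L2: h(162,932)=(162*31+932)%997=969 h(873,9)=(873*31+9)%997=153 -> [969, 153]
  L3: h(969,153)=(969*31+153)%997=282 -> [282]
  root = 282 != target 974
Candidate C: set leaf[5] = 69 -> leaves = [5, 7, 60, 69, 59, 69, 94, 86]
  L0: [5, 7, 60, 69, 59, 69, 94, 86]
  L1: h(5,7)=(5*31+7)%997=162 h(60,69)=(60*31+69)%997=932 h(59,69)=(59*31+69)%997=901 h(94,86)=(94*31+86)%997=9 -> [162, 932, 901, 9]
  L2: h(162,932)=(162*31+932)%997=969 h(901,9)=(901*31+9)%997=24 -> [969, 24]
  L3: h(969,24)=(969*31+24)%997=153 -> [153]
  root = 153 != target 974
Candidate D: set leaf[7] = 98 -> leaves = [5, 7, 60, 69, 59, 31, 94, 98]
  L0: [5, 7, 60, 69, 59, 31, 94, 98]
  L1: h(5,7)=(5*31+7)%997=162 h(60,69)=(60*31+69)%997=932 h(59,31)=(59*31+31)%997=863 h(94,98)=(94*31+98)%997=21 -> [162, 932, 863, 21]
  L2: h(162,932)=(162*31+932)%997=969 h(863,21)=(863*31+21)%997=852 -> [969, 852]
  L3: h(969,852)=(969*31+852)%997=981 -> [981]
  root = 981 != target 974
Candidate A produces the target root.

Answer: A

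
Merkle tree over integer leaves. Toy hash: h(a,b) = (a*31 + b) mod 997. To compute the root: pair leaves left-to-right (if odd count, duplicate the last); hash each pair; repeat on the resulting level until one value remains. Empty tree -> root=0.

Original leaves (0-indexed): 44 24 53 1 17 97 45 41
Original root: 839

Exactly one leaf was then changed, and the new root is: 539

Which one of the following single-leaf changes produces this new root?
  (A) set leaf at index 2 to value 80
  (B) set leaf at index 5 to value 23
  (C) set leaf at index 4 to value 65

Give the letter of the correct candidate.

Answer: B

Derivation:
Original leaves: [44, 24, 53, 1, 17, 97, 45, 41]
Target new root: 539
Try each candidate change and compute the resulting root:
Candidate A: set leaf[2] = 80 -> leaves = [44, 24, 80, 1, 17, 97, 45, 41]
  L0: [44, 24, 80, 1, 17, 97, 45, 41]
  L1: h(44,24)=(44*31+24)%997=391 h(80,1)=(80*31+1)%997=487 h(17,97)=(17*31+97)%997=624 h(45,41)=(45*31+41)%997=439 -> [391, 487, 624, 439]
  L2: h(391,487)=(391*31+487)%997=644 h(624,439)=(624*31+439)%997=840 -> [644, 840]
  L3: h(644,840)=(644*31+840)%997=864 -> [864]
  root = 864 != target 539
Candidate B: set leaf[5] = 23 -> leaves = [44, 24, 53, 1, 17, 23, 45, 41]
  L0: [44, 24, 53, 1, 17, 23, 45, 41]
  L1: h(44,24)=(44*31+24)%997=391 h(53,1)=(53*31+1)%997=647 h(17,23)=(17*31+23)%997=550 h(45,41)=(45*31+41)%997=439 -> [391, 647, 550, 439]
  L2: h(391,647)=(391*31+647)%997=804 h(550,439)=(550*31+439)%997=540 -> [804, 540]
  L3: h(804,540)=(804*31+540)%997=539 -> [539]
  root = 539 == target 539  ** MATCH **
Candidate C: set leaf[4] = 65 -> leaves = [44, 24, 53, 1, 65, 97, 45, 41]
  L0: [44, 24, 53, 1, 65, 97, 45, 41]
  L1: h(44,24)=(44*31+24)%997=391 h(53,1)=(53*31+1)%997=647 h(65,97)=(65*31+97)%997=118 h(45,41)=(45*31+41)%997=439 -> [391, 647, 118, 439]
  L2: h(391,647)=(391*31+647)%997=804 h(118,439)=(118*31+439)%997=109 -> [804, 109]
  L3: h(804,109)=(804*31+109)%997=108 -> [108]
  root = 108 != target 539
Candidate B produces the target root.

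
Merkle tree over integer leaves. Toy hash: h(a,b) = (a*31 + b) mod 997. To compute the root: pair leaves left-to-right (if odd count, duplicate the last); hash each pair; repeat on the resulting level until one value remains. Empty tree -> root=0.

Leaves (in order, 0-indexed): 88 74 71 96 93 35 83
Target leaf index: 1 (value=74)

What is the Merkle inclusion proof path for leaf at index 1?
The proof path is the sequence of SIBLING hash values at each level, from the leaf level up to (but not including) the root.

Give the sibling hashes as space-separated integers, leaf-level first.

Answer: 88 303 393

Derivation:
L0 (leaves): [88, 74, 71, 96, 93, 35, 83], target index=1
L1: h(88,74)=(88*31+74)%997=808 [pair 0] h(71,96)=(71*31+96)%997=303 [pair 1] h(93,35)=(93*31+35)%997=924 [pair 2] h(83,83)=(83*31+83)%997=662 [pair 3] -> [808, 303, 924, 662]
  Sibling for proof at L0: 88
L2: h(808,303)=(808*31+303)%997=426 [pair 0] h(924,662)=(924*31+662)%997=393 [pair 1] -> [426, 393]
  Sibling for proof at L1: 303
L3: h(426,393)=(426*31+393)%997=638 [pair 0] -> [638]
  Sibling for proof at L2: 393
Root: 638
Proof path (sibling hashes from leaf to root): [88, 303, 393]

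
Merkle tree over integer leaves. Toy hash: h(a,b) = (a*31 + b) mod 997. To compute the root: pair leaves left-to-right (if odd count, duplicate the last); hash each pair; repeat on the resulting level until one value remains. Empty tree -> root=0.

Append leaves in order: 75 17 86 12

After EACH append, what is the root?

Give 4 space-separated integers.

After append 75 (leaves=[75]):
  L0: [75]
  root=75
After append 17 (leaves=[75, 17]):
  L0: [75, 17]
  L1: h(75,17)=(75*31+17)%997=348 -> [348]
  root=348
After append 86 (leaves=[75, 17, 86]):
  L0: [75, 17, 86]
  L1: h(75,17)=(75*31+17)%997=348 h(86,86)=(86*31+86)%997=758 -> [348, 758]
  L2: h(348,758)=(348*31+758)%997=579 -> [579]
  root=579
After append 12 (leaves=[75, 17, 86, 12]):
  L0: [75, 17, 86, 12]
  L1: h(75,17)=(75*31+17)%997=348 h(86,12)=(86*31+12)%997=684 -> [348, 684]
  L2: h(348,684)=(348*31+684)%997=505 -> [505]
  root=505

Answer: 75 348 579 505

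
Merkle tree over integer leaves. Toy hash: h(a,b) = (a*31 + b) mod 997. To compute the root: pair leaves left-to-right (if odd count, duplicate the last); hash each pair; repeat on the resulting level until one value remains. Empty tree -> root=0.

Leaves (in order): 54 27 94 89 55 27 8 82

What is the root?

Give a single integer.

L0: [54, 27, 94, 89, 55, 27, 8, 82]
L1: h(54,27)=(54*31+27)%997=704 h(94,89)=(94*31+89)%997=12 h(55,27)=(55*31+27)%997=735 h(8,82)=(8*31+82)%997=330 -> [704, 12, 735, 330]
L2: h(704,12)=(704*31+12)%997=899 h(735,330)=(735*31+330)%997=184 -> [899, 184]
L3: h(899,184)=(899*31+184)%997=137 -> [137]

Answer: 137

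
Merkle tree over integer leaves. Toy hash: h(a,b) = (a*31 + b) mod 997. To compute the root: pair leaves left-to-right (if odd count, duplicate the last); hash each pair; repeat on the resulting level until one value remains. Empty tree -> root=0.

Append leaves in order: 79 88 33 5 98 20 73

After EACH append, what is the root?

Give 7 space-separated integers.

Answer: 79 543 940 912 11 506 781

Derivation:
After append 79 (leaves=[79]):
  L0: [79]
  root=79
After append 88 (leaves=[79, 88]):
  L0: [79, 88]
  L1: h(79,88)=(79*31+88)%997=543 -> [543]
  root=543
After append 33 (leaves=[79, 88, 33]):
  L0: [79, 88, 33]
  L1: h(79,88)=(79*31+88)%997=543 h(33,33)=(33*31+33)%997=59 -> [543, 59]
  L2: h(543,59)=(543*31+59)%997=940 -> [940]
  root=940
After append 5 (leaves=[79, 88, 33, 5]):
  L0: [79, 88, 33, 5]
  L1: h(79,88)=(79*31+88)%997=543 h(33,5)=(33*31+5)%997=31 -> [543, 31]
  L2: h(543,31)=(543*31+31)%997=912 -> [912]
  root=912
After append 98 (leaves=[79, 88, 33, 5, 98]):
  L0: [79, 88, 33, 5, 98]
  L1: h(79,88)=(79*31+88)%997=543 h(33,5)=(33*31+5)%997=31 h(98,98)=(98*31+98)%997=145 -> [543, 31, 145]
  L2: h(543,31)=(543*31+31)%997=912 h(145,145)=(145*31+145)%997=652 -> [912, 652]
  L3: h(912,652)=(912*31+652)%997=11 -> [11]
  root=11
After append 20 (leaves=[79, 88, 33, 5, 98, 20]):
  L0: [79, 88, 33, 5, 98, 20]
  L1: h(79,88)=(79*31+88)%997=543 h(33,5)=(33*31+5)%997=31 h(98,20)=(98*31+20)%997=67 -> [543, 31, 67]
  L2: h(543,31)=(543*31+31)%997=912 h(67,67)=(67*31+67)%997=150 -> [912, 150]
  L3: h(912,150)=(912*31+150)%997=506 -> [506]
  root=506
After append 73 (leaves=[79, 88, 33, 5, 98, 20, 73]):
  L0: [79, 88, 33, 5, 98, 20, 73]
  L1: h(79,88)=(79*31+88)%997=543 h(33,5)=(33*31+5)%997=31 h(98,20)=(98*31+20)%997=67 h(73,73)=(73*31+73)%997=342 -> [543, 31, 67, 342]
  L2: h(543,31)=(543*31+31)%997=912 h(67,342)=(67*31+342)%997=425 -> [912, 425]
  L3: h(912,425)=(912*31+425)%997=781 -> [781]
  root=781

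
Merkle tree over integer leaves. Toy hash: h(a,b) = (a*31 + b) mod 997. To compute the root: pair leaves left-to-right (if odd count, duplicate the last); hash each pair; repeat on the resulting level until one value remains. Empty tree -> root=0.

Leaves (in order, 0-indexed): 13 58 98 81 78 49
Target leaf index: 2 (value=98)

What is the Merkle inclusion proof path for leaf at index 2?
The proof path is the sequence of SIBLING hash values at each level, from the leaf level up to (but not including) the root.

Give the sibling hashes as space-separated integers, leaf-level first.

L0 (leaves): [13, 58, 98, 81, 78, 49], target index=2
L1: h(13,58)=(13*31+58)%997=461 [pair 0] h(98,81)=(98*31+81)%997=128 [pair 1] h(78,49)=(78*31+49)%997=473 [pair 2] -> [461, 128, 473]
  Sibling for proof at L0: 81
L2: h(461,128)=(461*31+128)%997=461 [pair 0] h(473,473)=(473*31+473)%997=181 [pair 1] -> [461, 181]
  Sibling for proof at L1: 461
L3: h(461,181)=(461*31+181)%997=514 [pair 0] -> [514]
  Sibling for proof at L2: 181
Root: 514
Proof path (sibling hashes from leaf to root): [81, 461, 181]

Answer: 81 461 181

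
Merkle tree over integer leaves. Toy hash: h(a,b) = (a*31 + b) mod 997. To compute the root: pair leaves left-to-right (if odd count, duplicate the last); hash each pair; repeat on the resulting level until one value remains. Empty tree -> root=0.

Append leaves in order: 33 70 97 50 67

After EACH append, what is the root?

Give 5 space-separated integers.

Answer: 33 96 98 51 399

Derivation:
After append 33 (leaves=[33]):
  L0: [33]
  root=33
After append 70 (leaves=[33, 70]):
  L0: [33, 70]
  L1: h(33,70)=(33*31+70)%997=96 -> [96]
  root=96
After append 97 (leaves=[33, 70, 97]):
  L0: [33, 70, 97]
  L1: h(33,70)=(33*31+70)%997=96 h(97,97)=(97*31+97)%997=113 -> [96, 113]
  L2: h(96,113)=(96*31+113)%997=98 -> [98]
  root=98
After append 50 (leaves=[33, 70, 97, 50]):
  L0: [33, 70, 97, 50]
  L1: h(33,70)=(33*31+70)%997=96 h(97,50)=(97*31+50)%997=66 -> [96, 66]
  L2: h(96,66)=(96*31+66)%997=51 -> [51]
  root=51
After append 67 (leaves=[33, 70, 97, 50, 67]):
  L0: [33, 70, 97, 50, 67]
  L1: h(33,70)=(33*31+70)%997=96 h(97,50)=(97*31+50)%997=66 h(67,67)=(67*31+67)%997=150 -> [96, 66, 150]
  L2: h(96,66)=(96*31+66)%997=51 h(150,150)=(150*31+150)%997=812 -> [51, 812]
  L3: h(51,812)=(51*31+812)%997=399 -> [399]
  root=399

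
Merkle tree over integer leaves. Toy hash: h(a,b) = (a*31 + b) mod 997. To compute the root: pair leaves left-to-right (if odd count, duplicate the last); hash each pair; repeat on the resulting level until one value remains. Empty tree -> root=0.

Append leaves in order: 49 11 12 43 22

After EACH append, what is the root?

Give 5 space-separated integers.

After append 49 (leaves=[49]):
  L0: [49]
  root=49
After append 11 (leaves=[49, 11]):
  L0: [49, 11]
  L1: h(49,11)=(49*31+11)%997=533 -> [533]
  root=533
After append 12 (leaves=[49, 11, 12]):
  L0: [49, 11, 12]
  L1: h(49,11)=(49*31+11)%997=533 h(12,12)=(12*31+12)%997=384 -> [533, 384]
  L2: h(533,384)=(533*31+384)%997=955 -> [955]
  root=955
After append 43 (leaves=[49, 11, 12, 43]):
  L0: [49, 11, 12, 43]
  L1: h(49,11)=(49*31+11)%997=533 h(12,43)=(12*31+43)%997=415 -> [533, 415]
  L2: h(533,415)=(533*31+415)%997=986 -> [986]
  root=986
After append 22 (leaves=[49, 11, 12, 43, 22]):
  L0: [49, 11, 12, 43, 22]
  L1: h(49,11)=(49*31+11)%997=533 h(12,43)=(12*31+43)%997=415 h(22,22)=(22*31+22)%997=704 -> [533, 415, 704]
  L2: h(533,415)=(533*31+415)%997=986 h(704,704)=(704*31+704)%997=594 -> [986, 594]
  L3: h(986,594)=(986*31+594)%997=253 -> [253]
  root=253

Answer: 49 533 955 986 253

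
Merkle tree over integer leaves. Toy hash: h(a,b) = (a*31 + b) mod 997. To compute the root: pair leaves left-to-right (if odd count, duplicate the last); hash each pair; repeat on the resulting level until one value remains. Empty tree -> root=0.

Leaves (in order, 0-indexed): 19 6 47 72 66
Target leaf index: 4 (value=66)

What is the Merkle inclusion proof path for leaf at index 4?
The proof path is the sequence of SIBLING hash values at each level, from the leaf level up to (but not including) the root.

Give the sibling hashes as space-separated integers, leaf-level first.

L0 (leaves): [19, 6, 47, 72, 66], target index=4
L1: h(19,6)=(19*31+6)%997=595 [pair 0] h(47,72)=(47*31+72)%997=532 [pair 1] h(66,66)=(66*31+66)%997=118 [pair 2] -> [595, 532, 118]
  Sibling for proof at L0: 66
L2: h(595,532)=(595*31+532)%997=34 [pair 0] h(118,118)=(118*31+118)%997=785 [pair 1] -> [34, 785]
  Sibling for proof at L1: 118
L3: h(34,785)=(34*31+785)%997=842 [pair 0] -> [842]
  Sibling for proof at L2: 34
Root: 842
Proof path (sibling hashes from leaf to root): [66, 118, 34]

Answer: 66 118 34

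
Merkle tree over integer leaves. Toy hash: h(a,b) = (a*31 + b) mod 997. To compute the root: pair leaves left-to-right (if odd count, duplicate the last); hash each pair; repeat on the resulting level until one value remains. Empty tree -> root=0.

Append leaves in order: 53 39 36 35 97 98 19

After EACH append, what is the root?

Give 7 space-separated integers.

After append 53 (leaves=[53]):
  L0: [53]
  root=53
After append 39 (leaves=[53, 39]):
  L0: [53, 39]
  L1: h(53,39)=(53*31+39)%997=685 -> [685]
  root=685
After append 36 (leaves=[53, 39, 36]):
  L0: [53, 39, 36]
  L1: h(53,39)=(53*31+39)%997=685 h(36,36)=(36*31+36)%997=155 -> [685, 155]
  L2: h(685,155)=(685*31+155)%997=453 -> [453]
  root=453
After append 35 (leaves=[53, 39, 36, 35]):
  L0: [53, 39, 36, 35]
  L1: h(53,39)=(53*31+39)%997=685 h(36,35)=(36*31+35)%997=154 -> [685, 154]
  L2: h(685,154)=(685*31+154)%997=452 -> [452]
  root=452
After append 97 (leaves=[53, 39, 36, 35, 97]):
  L0: [53, 39, 36, 35, 97]
  L1: h(53,39)=(53*31+39)%997=685 h(36,35)=(36*31+35)%997=154 h(97,97)=(97*31+97)%997=113 -> [685, 154, 113]
  L2: h(685,154)=(685*31+154)%997=452 h(113,113)=(113*31+113)%997=625 -> [452, 625]
  L3: h(452,625)=(452*31+625)%997=679 -> [679]
  root=679
After append 98 (leaves=[53, 39, 36, 35, 97, 98]):
  L0: [53, 39, 36, 35, 97, 98]
  L1: h(53,39)=(53*31+39)%997=685 h(36,35)=(36*31+35)%997=154 h(97,98)=(97*31+98)%997=114 -> [685, 154, 114]
  L2: h(685,154)=(685*31+154)%997=452 h(114,114)=(114*31+114)%997=657 -> [452, 657]
  L3: h(452,657)=(452*31+657)%997=711 -> [711]
  root=711
After append 19 (leaves=[53, 39, 36, 35, 97, 98, 19]):
  L0: [53, 39, 36, 35, 97, 98, 19]
  L1: h(53,39)=(53*31+39)%997=685 h(36,35)=(36*31+35)%997=154 h(97,98)=(97*31+98)%997=114 h(19,19)=(19*31+19)%997=608 -> [685, 154, 114, 608]
  L2: h(685,154)=(685*31+154)%997=452 h(114,608)=(114*31+608)%997=154 -> [452, 154]
  L3: h(452,154)=(452*31+154)%997=208 -> [208]
  root=208

Answer: 53 685 453 452 679 711 208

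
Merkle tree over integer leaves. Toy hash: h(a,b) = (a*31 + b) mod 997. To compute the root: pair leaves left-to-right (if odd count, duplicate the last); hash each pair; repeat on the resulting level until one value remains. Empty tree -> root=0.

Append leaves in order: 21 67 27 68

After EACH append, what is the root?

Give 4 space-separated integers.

Answer: 21 718 191 232

Derivation:
After append 21 (leaves=[21]):
  L0: [21]
  root=21
After append 67 (leaves=[21, 67]):
  L0: [21, 67]
  L1: h(21,67)=(21*31+67)%997=718 -> [718]
  root=718
After append 27 (leaves=[21, 67, 27]):
  L0: [21, 67, 27]
  L1: h(21,67)=(21*31+67)%997=718 h(27,27)=(27*31+27)%997=864 -> [718, 864]
  L2: h(718,864)=(718*31+864)%997=191 -> [191]
  root=191
After append 68 (leaves=[21, 67, 27, 68]):
  L0: [21, 67, 27, 68]
  L1: h(21,67)=(21*31+67)%997=718 h(27,68)=(27*31+68)%997=905 -> [718, 905]
  L2: h(718,905)=(718*31+905)%997=232 -> [232]
  root=232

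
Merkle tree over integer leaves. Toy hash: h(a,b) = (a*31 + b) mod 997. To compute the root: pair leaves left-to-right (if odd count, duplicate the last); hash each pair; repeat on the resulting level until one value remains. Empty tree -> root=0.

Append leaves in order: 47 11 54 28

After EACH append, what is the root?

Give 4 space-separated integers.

Answer: 47 471 377 351

Derivation:
After append 47 (leaves=[47]):
  L0: [47]
  root=47
After append 11 (leaves=[47, 11]):
  L0: [47, 11]
  L1: h(47,11)=(47*31+11)%997=471 -> [471]
  root=471
After append 54 (leaves=[47, 11, 54]):
  L0: [47, 11, 54]
  L1: h(47,11)=(47*31+11)%997=471 h(54,54)=(54*31+54)%997=731 -> [471, 731]
  L2: h(471,731)=(471*31+731)%997=377 -> [377]
  root=377
After append 28 (leaves=[47, 11, 54, 28]):
  L0: [47, 11, 54, 28]
  L1: h(47,11)=(47*31+11)%997=471 h(54,28)=(54*31+28)%997=705 -> [471, 705]
  L2: h(471,705)=(471*31+705)%997=351 -> [351]
  root=351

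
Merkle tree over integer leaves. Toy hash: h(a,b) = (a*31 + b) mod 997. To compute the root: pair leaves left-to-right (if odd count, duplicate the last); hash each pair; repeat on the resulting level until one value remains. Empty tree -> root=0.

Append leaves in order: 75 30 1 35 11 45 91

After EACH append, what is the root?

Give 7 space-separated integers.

Answer: 75 361 256 290 314 405 937

Derivation:
After append 75 (leaves=[75]):
  L0: [75]
  root=75
After append 30 (leaves=[75, 30]):
  L0: [75, 30]
  L1: h(75,30)=(75*31+30)%997=361 -> [361]
  root=361
After append 1 (leaves=[75, 30, 1]):
  L0: [75, 30, 1]
  L1: h(75,30)=(75*31+30)%997=361 h(1,1)=(1*31+1)%997=32 -> [361, 32]
  L2: h(361,32)=(361*31+32)%997=256 -> [256]
  root=256
After append 35 (leaves=[75, 30, 1, 35]):
  L0: [75, 30, 1, 35]
  L1: h(75,30)=(75*31+30)%997=361 h(1,35)=(1*31+35)%997=66 -> [361, 66]
  L2: h(361,66)=(361*31+66)%997=290 -> [290]
  root=290
After append 11 (leaves=[75, 30, 1, 35, 11]):
  L0: [75, 30, 1, 35, 11]
  L1: h(75,30)=(75*31+30)%997=361 h(1,35)=(1*31+35)%997=66 h(11,11)=(11*31+11)%997=352 -> [361, 66, 352]
  L2: h(361,66)=(361*31+66)%997=290 h(352,352)=(352*31+352)%997=297 -> [290, 297]
  L3: h(290,297)=(290*31+297)%997=314 -> [314]
  root=314
After append 45 (leaves=[75, 30, 1, 35, 11, 45]):
  L0: [75, 30, 1, 35, 11, 45]
  L1: h(75,30)=(75*31+30)%997=361 h(1,35)=(1*31+35)%997=66 h(11,45)=(11*31+45)%997=386 -> [361, 66, 386]
  L2: h(361,66)=(361*31+66)%997=290 h(386,386)=(386*31+386)%997=388 -> [290, 388]
  L3: h(290,388)=(290*31+388)%997=405 -> [405]
  root=405
After append 91 (leaves=[75, 30, 1, 35, 11, 45, 91]):
  L0: [75, 30, 1, 35, 11, 45, 91]
  L1: h(75,30)=(75*31+30)%997=361 h(1,35)=(1*31+35)%997=66 h(11,45)=(11*31+45)%997=386 h(91,91)=(91*31+91)%997=918 -> [361, 66, 386, 918]
  L2: h(361,66)=(361*31+66)%997=290 h(386,918)=(386*31+918)%997=920 -> [290, 920]
  L3: h(290,920)=(290*31+920)%997=937 -> [937]
  root=937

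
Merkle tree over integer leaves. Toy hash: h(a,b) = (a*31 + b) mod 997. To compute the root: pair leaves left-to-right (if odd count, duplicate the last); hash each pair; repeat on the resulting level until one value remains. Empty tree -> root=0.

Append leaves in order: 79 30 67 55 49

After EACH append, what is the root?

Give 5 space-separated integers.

Answer: 79 485 230 218 105

Derivation:
After append 79 (leaves=[79]):
  L0: [79]
  root=79
After append 30 (leaves=[79, 30]):
  L0: [79, 30]
  L1: h(79,30)=(79*31+30)%997=485 -> [485]
  root=485
After append 67 (leaves=[79, 30, 67]):
  L0: [79, 30, 67]
  L1: h(79,30)=(79*31+30)%997=485 h(67,67)=(67*31+67)%997=150 -> [485, 150]
  L2: h(485,150)=(485*31+150)%997=230 -> [230]
  root=230
After append 55 (leaves=[79, 30, 67, 55]):
  L0: [79, 30, 67, 55]
  L1: h(79,30)=(79*31+30)%997=485 h(67,55)=(67*31+55)%997=138 -> [485, 138]
  L2: h(485,138)=(485*31+138)%997=218 -> [218]
  root=218
After append 49 (leaves=[79, 30, 67, 55, 49]):
  L0: [79, 30, 67, 55, 49]
  L1: h(79,30)=(79*31+30)%997=485 h(67,55)=(67*31+55)%997=138 h(49,49)=(49*31+49)%997=571 -> [485, 138, 571]
  L2: h(485,138)=(485*31+138)%997=218 h(571,571)=(571*31+571)%997=326 -> [218, 326]
  L3: h(218,326)=(218*31+326)%997=105 -> [105]
  root=105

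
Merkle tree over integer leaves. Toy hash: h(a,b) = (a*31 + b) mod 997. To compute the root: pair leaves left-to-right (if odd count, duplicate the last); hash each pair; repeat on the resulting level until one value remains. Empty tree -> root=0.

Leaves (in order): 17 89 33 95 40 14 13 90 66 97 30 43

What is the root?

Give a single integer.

L0: [17, 89, 33, 95, 40, 14, 13, 90, 66, 97, 30, 43]
L1: h(17,89)=(17*31+89)%997=616 h(33,95)=(33*31+95)%997=121 h(40,14)=(40*31+14)%997=257 h(13,90)=(13*31+90)%997=493 h(66,97)=(66*31+97)%997=149 h(30,43)=(30*31+43)%997=973 -> [616, 121, 257, 493, 149, 973]
L2: h(616,121)=(616*31+121)%997=274 h(257,493)=(257*31+493)%997=484 h(149,973)=(149*31+973)%997=607 -> [274, 484, 607]
L3: h(274,484)=(274*31+484)%997=5 h(607,607)=(607*31+607)%997=481 -> [5, 481]
L4: h(5,481)=(5*31+481)%997=636 -> [636]

Answer: 636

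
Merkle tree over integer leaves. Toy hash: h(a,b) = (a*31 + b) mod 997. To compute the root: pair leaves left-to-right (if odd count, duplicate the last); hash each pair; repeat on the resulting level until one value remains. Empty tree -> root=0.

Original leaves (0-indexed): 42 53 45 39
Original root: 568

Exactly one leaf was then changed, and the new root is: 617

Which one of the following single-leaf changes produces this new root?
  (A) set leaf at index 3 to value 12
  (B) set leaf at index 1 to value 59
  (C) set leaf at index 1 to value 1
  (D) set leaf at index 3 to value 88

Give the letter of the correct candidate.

Answer: D

Derivation:
Original leaves: [42, 53, 45, 39]
Target new root: 617
Try each candidate change and compute the resulting root:
Candidate A: set leaf[3] = 12 -> leaves = [42, 53, 45, 12]
  L0: [42, 53, 45, 12]
  L1: h(42,53)=(42*31+53)%997=358 h(45,12)=(45*31+12)%997=410 -> [358, 410]
  L2: h(358,410)=(358*31+410)%997=541 -> [541]
  root = 541 != target 617
Candidate B: set leaf[1] = 59 -> leaves = [42, 59, 45, 39]
  L0: [42, 59, 45, 39]
  L1: h(42,59)=(42*31+59)%997=364 h(45,39)=(45*31+39)%997=437 -> [364, 437]
  L2: h(364,437)=(364*31+437)%997=754 -> [754]
  root = 754 != target 617
Candidate C: set leaf[1] = 1 -> leaves = [42, 1, 45, 39]
  L0: [42, 1, 45, 39]
  L1: h(42,1)=(42*31+1)%997=306 h(45,39)=(45*31+39)%997=437 -> [306, 437]
  L2: h(306,437)=(306*31+437)%997=950 -> [950]
  root = 950 != target 617
Candidate D: set leaf[3] = 88 -> leaves = [42, 53, 45, 88]
  L0: [42, 53, 45, 88]
  L1: h(42,53)=(42*31+53)%997=358 h(45,88)=(45*31+88)%997=486 -> [358, 486]
  L2: h(358,486)=(358*31+486)%997=617 -> [617]
  root = 617 == target 617  ** MATCH **
Candidate D produces the target root.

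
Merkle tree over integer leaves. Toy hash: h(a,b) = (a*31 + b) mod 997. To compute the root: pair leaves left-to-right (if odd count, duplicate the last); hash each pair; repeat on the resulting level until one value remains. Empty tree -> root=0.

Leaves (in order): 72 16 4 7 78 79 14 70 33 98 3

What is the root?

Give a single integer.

L0: [72, 16, 4, 7, 78, 79, 14, 70, 33, 98, 3]
L1: h(72,16)=(72*31+16)%997=254 h(4,7)=(4*31+7)%997=131 h(78,79)=(78*31+79)%997=503 h(14,70)=(14*31+70)%997=504 h(33,98)=(33*31+98)%997=124 h(3,3)=(3*31+3)%997=96 -> [254, 131, 503, 504, 124, 96]
L2: h(254,131)=(254*31+131)%997=29 h(503,504)=(503*31+504)%997=145 h(124,96)=(124*31+96)%997=949 -> [29, 145, 949]
L3: h(29,145)=(29*31+145)%997=47 h(949,949)=(949*31+949)%997=458 -> [47, 458]
L4: h(47,458)=(47*31+458)%997=918 -> [918]

Answer: 918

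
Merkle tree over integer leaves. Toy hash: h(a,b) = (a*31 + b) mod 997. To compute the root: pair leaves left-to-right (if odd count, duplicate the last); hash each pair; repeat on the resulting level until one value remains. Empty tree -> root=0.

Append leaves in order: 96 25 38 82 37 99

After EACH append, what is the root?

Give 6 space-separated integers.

Answer: 96 10 529 573 816 806

Derivation:
After append 96 (leaves=[96]):
  L0: [96]
  root=96
After append 25 (leaves=[96, 25]):
  L0: [96, 25]
  L1: h(96,25)=(96*31+25)%997=10 -> [10]
  root=10
After append 38 (leaves=[96, 25, 38]):
  L0: [96, 25, 38]
  L1: h(96,25)=(96*31+25)%997=10 h(38,38)=(38*31+38)%997=219 -> [10, 219]
  L2: h(10,219)=(10*31+219)%997=529 -> [529]
  root=529
After append 82 (leaves=[96, 25, 38, 82]):
  L0: [96, 25, 38, 82]
  L1: h(96,25)=(96*31+25)%997=10 h(38,82)=(38*31+82)%997=263 -> [10, 263]
  L2: h(10,263)=(10*31+263)%997=573 -> [573]
  root=573
After append 37 (leaves=[96, 25, 38, 82, 37]):
  L0: [96, 25, 38, 82, 37]
  L1: h(96,25)=(96*31+25)%997=10 h(38,82)=(38*31+82)%997=263 h(37,37)=(37*31+37)%997=187 -> [10, 263, 187]
  L2: h(10,263)=(10*31+263)%997=573 h(187,187)=(187*31+187)%997=2 -> [573, 2]
  L3: h(573,2)=(573*31+2)%997=816 -> [816]
  root=816
After append 99 (leaves=[96, 25, 38, 82, 37, 99]):
  L0: [96, 25, 38, 82, 37, 99]
  L1: h(96,25)=(96*31+25)%997=10 h(38,82)=(38*31+82)%997=263 h(37,99)=(37*31+99)%997=249 -> [10, 263, 249]
  L2: h(10,263)=(10*31+263)%997=573 h(249,249)=(249*31+249)%997=989 -> [573, 989]
  L3: h(573,989)=(573*31+989)%997=806 -> [806]
  root=806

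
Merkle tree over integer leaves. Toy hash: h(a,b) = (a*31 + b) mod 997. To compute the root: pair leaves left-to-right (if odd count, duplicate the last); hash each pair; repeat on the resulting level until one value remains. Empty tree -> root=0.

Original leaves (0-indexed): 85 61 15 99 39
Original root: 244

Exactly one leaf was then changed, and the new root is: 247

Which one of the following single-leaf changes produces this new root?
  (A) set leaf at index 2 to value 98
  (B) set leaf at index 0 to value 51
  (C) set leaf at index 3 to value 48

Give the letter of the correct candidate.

Original leaves: [85, 61, 15, 99, 39]
Target new root: 247
Try each candidate change and compute the resulting root:
Candidate A: set leaf[2] = 98 -> leaves = [85, 61, 98, 99, 39]
  L0: [85, 61, 98, 99, 39]
  L1: h(85,61)=(85*31+61)%997=702 h(98,99)=(98*31+99)%997=146 h(39,39)=(39*31+39)%997=251 -> [702, 146, 251]
  L2: h(702,146)=(702*31+146)%997=971 h(251,251)=(251*31+251)%997=56 -> [971, 56]
  L3: h(971,56)=(971*31+56)%997=247 -> [247]
  root = 247 == target 247  ** MATCH **
Candidate B: set leaf[0] = 51 -> leaves = [51, 61, 15, 99, 39]
  L0: [51, 61, 15, 99, 39]
  L1: h(51,61)=(51*31+61)%997=645 h(15,99)=(15*31+99)%997=564 h(39,39)=(39*31+39)%997=251 -> [645, 564, 251]
  L2: h(645,564)=(645*31+564)%997=619 h(251,251)=(251*31+251)%997=56 -> [619, 56]
  L3: h(619,56)=(619*31+56)%997=302 -> [302]
  root = 302 != target 247
Candidate C: set leaf[3] = 48 -> leaves = [85, 61, 15, 48, 39]
  L0: [85, 61, 15, 48, 39]
  L1: h(85,61)=(85*31+61)%997=702 h(15,48)=(15*31+48)%997=513 h(39,39)=(39*31+39)%997=251 -> [702, 513, 251]
  L2: h(702,513)=(702*31+513)%997=341 h(251,251)=(251*31+251)%997=56 -> [341, 56]
  L3: h(341,56)=(341*31+56)%997=657 -> [657]
  root = 657 != target 247
Candidate A produces the target root.

Answer: A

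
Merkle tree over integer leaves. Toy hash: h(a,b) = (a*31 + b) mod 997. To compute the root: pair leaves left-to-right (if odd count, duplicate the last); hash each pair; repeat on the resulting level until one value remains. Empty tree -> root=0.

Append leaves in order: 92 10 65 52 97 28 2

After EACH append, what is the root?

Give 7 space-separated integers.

After append 92 (leaves=[92]):
  L0: [92]
  root=92
After append 10 (leaves=[92, 10]):
  L0: [92, 10]
  L1: h(92,10)=(92*31+10)%997=868 -> [868]
  root=868
After append 65 (leaves=[92, 10, 65]):
  L0: [92, 10, 65]
  L1: h(92,10)=(92*31+10)%997=868 h(65,65)=(65*31+65)%997=86 -> [868, 86]
  L2: h(868,86)=(868*31+86)%997=75 -> [75]
  root=75
After append 52 (leaves=[92, 10, 65, 52]):
  L0: [92, 10, 65, 52]
  L1: h(92,10)=(92*31+10)%997=868 h(65,52)=(65*31+52)%997=73 -> [868, 73]
  L2: h(868,73)=(868*31+73)%997=62 -> [62]
  root=62
After append 97 (leaves=[92, 10, 65, 52, 97]):
  L0: [92, 10, 65, 52, 97]
  L1: h(92,10)=(92*31+10)%997=868 h(65,52)=(65*31+52)%997=73 h(97,97)=(97*31+97)%997=113 -> [868, 73, 113]
  L2: h(868,73)=(868*31+73)%997=62 h(113,113)=(113*31+113)%997=625 -> [62, 625]
  L3: h(62,625)=(62*31+625)%997=553 -> [553]
  root=553
After append 28 (leaves=[92, 10, 65, 52, 97, 28]):
  L0: [92, 10, 65, 52, 97, 28]
  L1: h(92,10)=(92*31+10)%997=868 h(65,52)=(65*31+52)%997=73 h(97,28)=(97*31+28)%997=44 -> [868, 73, 44]
  L2: h(868,73)=(868*31+73)%997=62 h(44,44)=(44*31+44)%997=411 -> [62, 411]
  L3: h(62,411)=(62*31+411)%997=339 -> [339]
  root=339
After append 2 (leaves=[92, 10, 65, 52, 97, 28, 2]):
  L0: [92, 10, 65, 52, 97, 28, 2]
  L1: h(92,10)=(92*31+10)%997=868 h(65,52)=(65*31+52)%997=73 h(97,28)=(97*31+28)%997=44 h(2,2)=(2*31+2)%997=64 -> [868, 73, 44, 64]
  L2: h(868,73)=(868*31+73)%997=62 h(44,64)=(44*31+64)%997=431 -> [62, 431]
  L3: h(62,431)=(62*31+431)%997=359 -> [359]
  root=359

Answer: 92 868 75 62 553 339 359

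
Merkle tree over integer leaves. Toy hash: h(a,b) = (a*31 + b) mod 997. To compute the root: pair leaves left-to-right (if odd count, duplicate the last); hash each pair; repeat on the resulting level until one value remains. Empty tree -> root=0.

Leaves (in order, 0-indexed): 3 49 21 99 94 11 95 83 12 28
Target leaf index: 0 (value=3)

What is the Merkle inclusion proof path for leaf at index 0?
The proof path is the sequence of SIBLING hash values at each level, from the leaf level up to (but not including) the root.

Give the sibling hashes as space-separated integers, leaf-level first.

Answer: 49 750 982 830

Derivation:
L0 (leaves): [3, 49, 21, 99, 94, 11, 95, 83, 12, 28], target index=0
L1: h(3,49)=(3*31+49)%997=142 [pair 0] h(21,99)=(21*31+99)%997=750 [pair 1] h(94,11)=(94*31+11)%997=931 [pair 2] h(95,83)=(95*31+83)%997=37 [pair 3] h(12,28)=(12*31+28)%997=400 [pair 4] -> [142, 750, 931, 37, 400]
  Sibling for proof at L0: 49
L2: h(142,750)=(142*31+750)%997=167 [pair 0] h(931,37)=(931*31+37)%997=982 [pair 1] h(400,400)=(400*31+400)%997=836 [pair 2] -> [167, 982, 836]
  Sibling for proof at L1: 750
L3: h(167,982)=(167*31+982)%997=177 [pair 0] h(836,836)=(836*31+836)%997=830 [pair 1] -> [177, 830]
  Sibling for proof at L2: 982
L4: h(177,830)=(177*31+830)%997=335 [pair 0] -> [335]
  Sibling for proof at L3: 830
Root: 335
Proof path (sibling hashes from leaf to root): [49, 750, 982, 830]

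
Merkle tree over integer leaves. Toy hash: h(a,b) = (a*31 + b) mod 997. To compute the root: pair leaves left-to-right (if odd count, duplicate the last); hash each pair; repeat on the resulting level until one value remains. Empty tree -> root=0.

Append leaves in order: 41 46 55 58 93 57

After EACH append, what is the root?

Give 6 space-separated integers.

After append 41 (leaves=[41]):
  L0: [41]
  root=41
After append 46 (leaves=[41, 46]):
  L0: [41, 46]
  L1: h(41,46)=(41*31+46)%997=320 -> [320]
  root=320
After append 55 (leaves=[41, 46, 55]):
  L0: [41, 46, 55]
  L1: h(41,46)=(41*31+46)%997=320 h(55,55)=(55*31+55)%997=763 -> [320, 763]
  L2: h(320,763)=(320*31+763)%997=713 -> [713]
  root=713
After append 58 (leaves=[41, 46, 55, 58]):
  L0: [41, 46, 55, 58]
  L1: h(41,46)=(41*31+46)%997=320 h(55,58)=(55*31+58)%997=766 -> [320, 766]
  L2: h(320,766)=(320*31+766)%997=716 -> [716]
  root=716
After append 93 (leaves=[41, 46, 55, 58, 93]):
  L0: [41, 46, 55, 58, 93]
  L1: h(41,46)=(41*31+46)%997=320 h(55,58)=(55*31+58)%997=766 h(93,93)=(93*31+93)%997=982 -> [320, 766, 982]
  L2: h(320,766)=(320*31+766)%997=716 h(982,982)=(982*31+982)%997=517 -> [716, 517]
  L3: h(716,517)=(716*31+517)%997=779 -> [779]
  root=779
After append 57 (leaves=[41, 46, 55, 58, 93, 57]):
  L0: [41, 46, 55, 58, 93, 57]
  L1: h(41,46)=(41*31+46)%997=320 h(55,58)=(55*31+58)%997=766 h(93,57)=(93*31+57)%997=946 -> [320, 766, 946]
  L2: h(320,766)=(320*31+766)%997=716 h(946,946)=(946*31+946)%997=362 -> [716, 362]
  L3: h(716,362)=(716*31+362)%997=624 -> [624]
  root=624

Answer: 41 320 713 716 779 624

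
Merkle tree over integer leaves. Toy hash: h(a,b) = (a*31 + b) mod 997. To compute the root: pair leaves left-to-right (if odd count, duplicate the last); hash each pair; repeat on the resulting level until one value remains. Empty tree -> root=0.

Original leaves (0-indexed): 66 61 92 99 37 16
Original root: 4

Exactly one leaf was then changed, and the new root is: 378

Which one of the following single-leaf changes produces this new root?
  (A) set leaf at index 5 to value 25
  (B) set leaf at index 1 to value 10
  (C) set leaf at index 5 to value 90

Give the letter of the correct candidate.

Answer: C

Derivation:
Original leaves: [66, 61, 92, 99, 37, 16]
Target new root: 378
Try each candidate change and compute the resulting root:
Candidate A: set leaf[5] = 25 -> leaves = [66, 61, 92, 99, 37, 25]
  L0: [66, 61, 92, 99, 37, 25]
  L1: h(66,61)=(66*31+61)%997=113 h(92,99)=(92*31+99)%997=957 h(37,25)=(37*31+25)%997=175 -> [113, 957, 175]
  L2: h(113,957)=(113*31+957)%997=472 h(175,175)=(175*31+175)%997=615 -> [472, 615]
  L3: h(472,615)=(472*31+615)%997=292 -> [292]
  root = 292 != target 378
Candidate B: set leaf[1] = 10 -> leaves = [66, 10, 92, 99, 37, 16]
  L0: [66, 10, 92, 99, 37, 16]
  L1: h(66,10)=(66*31+10)%997=62 h(92,99)=(92*31+99)%997=957 h(37,16)=(37*31+16)%997=166 -> [62, 957, 166]
  L2: h(62,957)=(62*31+957)%997=885 h(166,166)=(166*31+166)%997=327 -> [885, 327]
  L3: h(885,327)=(885*31+327)%997=843 -> [843]
  root = 843 != target 378
Candidate C: set leaf[5] = 90 -> leaves = [66, 61, 92, 99, 37, 90]
  L0: [66, 61, 92, 99, 37, 90]
  L1: h(66,61)=(66*31+61)%997=113 h(92,99)=(92*31+99)%997=957 h(37,90)=(37*31+90)%997=240 -> [113, 957, 240]
  L2: h(113,957)=(113*31+957)%997=472 h(240,240)=(240*31+240)%997=701 -> [472, 701]
  L3: h(472,701)=(472*31+701)%997=378 -> [378]
  root = 378 == target 378  ** MATCH **
Candidate C produces the target root.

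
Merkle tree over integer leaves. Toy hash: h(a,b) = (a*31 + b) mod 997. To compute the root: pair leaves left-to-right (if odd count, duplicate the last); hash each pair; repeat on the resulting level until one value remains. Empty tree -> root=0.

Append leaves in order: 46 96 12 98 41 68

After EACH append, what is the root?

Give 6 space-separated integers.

After append 46 (leaves=[46]):
  L0: [46]
  root=46
After append 96 (leaves=[46, 96]):
  L0: [46, 96]
  L1: h(46,96)=(46*31+96)%997=525 -> [525]
  root=525
After append 12 (leaves=[46, 96, 12]):
  L0: [46, 96, 12]
  L1: h(46,96)=(46*31+96)%997=525 h(12,12)=(12*31+12)%997=384 -> [525, 384]
  L2: h(525,384)=(525*31+384)%997=707 -> [707]
  root=707
After append 98 (leaves=[46, 96, 12, 98]):
  L0: [46, 96, 12, 98]
  L1: h(46,96)=(46*31+96)%997=525 h(12,98)=(12*31+98)%997=470 -> [525, 470]
  L2: h(525,470)=(525*31+470)%997=793 -> [793]
  root=793
After append 41 (leaves=[46, 96, 12, 98, 41]):
  L0: [46, 96, 12, 98, 41]
  L1: h(46,96)=(46*31+96)%997=525 h(12,98)=(12*31+98)%997=470 h(41,41)=(41*31+41)%997=315 -> [525, 470, 315]
  L2: h(525,470)=(525*31+470)%997=793 h(315,315)=(315*31+315)%997=110 -> [793, 110]
  L3: h(793,110)=(793*31+110)%997=765 -> [765]
  root=765
After append 68 (leaves=[46, 96, 12, 98, 41, 68]):
  L0: [46, 96, 12, 98, 41, 68]
  L1: h(46,96)=(46*31+96)%997=525 h(12,98)=(12*31+98)%997=470 h(41,68)=(41*31+68)%997=342 -> [525, 470, 342]
  L2: h(525,470)=(525*31+470)%997=793 h(342,342)=(342*31+342)%997=974 -> [793, 974]
  L3: h(793,974)=(793*31+974)%997=632 -> [632]
  root=632

Answer: 46 525 707 793 765 632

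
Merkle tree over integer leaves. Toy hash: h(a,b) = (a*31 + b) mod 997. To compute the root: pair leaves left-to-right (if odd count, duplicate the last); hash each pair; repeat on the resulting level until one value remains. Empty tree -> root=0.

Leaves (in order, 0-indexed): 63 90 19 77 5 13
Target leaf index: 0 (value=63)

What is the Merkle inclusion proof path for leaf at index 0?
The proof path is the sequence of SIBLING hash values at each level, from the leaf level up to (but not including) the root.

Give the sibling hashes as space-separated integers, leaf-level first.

Answer: 90 666 391

Derivation:
L0 (leaves): [63, 90, 19, 77, 5, 13], target index=0
L1: h(63,90)=(63*31+90)%997=49 [pair 0] h(19,77)=(19*31+77)%997=666 [pair 1] h(5,13)=(5*31+13)%997=168 [pair 2] -> [49, 666, 168]
  Sibling for proof at L0: 90
L2: h(49,666)=(49*31+666)%997=191 [pair 0] h(168,168)=(168*31+168)%997=391 [pair 1] -> [191, 391]
  Sibling for proof at L1: 666
L3: h(191,391)=(191*31+391)%997=330 [pair 0] -> [330]
  Sibling for proof at L2: 391
Root: 330
Proof path (sibling hashes from leaf to root): [90, 666, 391]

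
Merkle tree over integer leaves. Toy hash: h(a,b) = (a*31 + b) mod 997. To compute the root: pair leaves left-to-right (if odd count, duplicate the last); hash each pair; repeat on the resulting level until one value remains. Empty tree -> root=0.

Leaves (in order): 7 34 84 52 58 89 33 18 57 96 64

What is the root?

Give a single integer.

L0: [7, 34, 84, 52, 58, 89, 33, 18, 57, 96, 64]
L1: h(7,34)=(7*31+34)%997=251 h(84,52)=(84*31+52)%997=662 h(58,89)=(58*31+89)%997=890 h(33,18)=(33*31+18)%997=44 h(57,96)=(57*31+96)%997=866 h(64,64)=(64*31+64)%997=54 -> [251, 662, 890, 44, 866, 54]
L2: h(251,662)=(251*31+662)%997=467 h(890,44)=(890*31+44)%997=715 h(866,54)=(866*31+54)%997=978 -> [467, 715, 978]
L3: h(467,715)=(467*31+715)%997=237 h(978,978)=(978*31+978)%997=389 -> [237, 389]
L4: h(237,389)=(237*31+389)%997=757 -> [757]

Answer: 757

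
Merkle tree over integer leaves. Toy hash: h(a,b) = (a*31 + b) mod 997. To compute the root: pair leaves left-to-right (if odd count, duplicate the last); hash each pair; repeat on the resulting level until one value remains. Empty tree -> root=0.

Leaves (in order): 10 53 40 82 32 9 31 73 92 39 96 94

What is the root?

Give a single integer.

Answer: 978

Derivation:
L0: [10, 53, 40, 82, 32, 9, 31, 73, 92, 39, 96, 94]
L1: h(10,53)=(10*31+53)%997=363 h(40,82)=(40*31+82)%997=325 h(32,9)=(32*31+9)%997=4 h(31,73)=(31*31+73)%997=37 h(92,39)=(92*31+39)%997=897 h(96,94)=(96*31+94)%997=79 -> [363, 325, 4, 37, 897, 79]
L2: h(363,325)=(363*31+325)%997=611 h(4,37)=(4*31+37)%997=161 h(897,79)=(897*31+79)%997=967 -> [611, 161, 967]
L3: h(611,161)=(611*31+161)%997=159 h(967,967)=(967*31+967)%997=37 -> [159, 37]
L4: h(159,37)=(159*31+37)%997=978 -> [978]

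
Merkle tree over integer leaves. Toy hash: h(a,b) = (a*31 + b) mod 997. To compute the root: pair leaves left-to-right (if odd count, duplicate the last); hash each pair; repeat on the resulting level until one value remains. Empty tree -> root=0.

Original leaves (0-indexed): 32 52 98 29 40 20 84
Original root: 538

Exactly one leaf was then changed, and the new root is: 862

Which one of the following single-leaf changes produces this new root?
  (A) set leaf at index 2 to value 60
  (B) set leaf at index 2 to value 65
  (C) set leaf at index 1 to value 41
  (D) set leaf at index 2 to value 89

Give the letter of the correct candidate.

Original leaves: [32, 52, 98, 29, 40, 20, 84]
Target new root: 862
Try each candidate change and compute the resulting root:
Candidate A: set leaf[2] = 60 -> leaves = [32, 52, 60, 29, 40, 20, 84]
  L0: [32, 52, 60, 29, 40, 20, 84]
  L1: h(32,52)=(32*31+52)%997=47 h(60,29)=(60*31+29)%997=892 h(40,20)=(40*31+20)%997=263 h(84,84)=(84*31+84)%997=694 -> [47, 892, 263, 694]
  L2: h(47,892)=(47*31+892)%997=355 h(263,694)=(263*31+694)%997=871 -> [355, 871]
  L3: h(355,871)=(355*31+871)%997=909 -> [909]
  root = 909 != target 862
Candidate B: set leaf[2] = 65 -> leaves = [32, 52, 65, 29, 40, 20, 84]
  L0: [32, 52, 65, 29, 40, 20, 84]
  L1: h(32,52)=(32*31+52)%997=47 h(65,29)=(65*31+29)%997=50 h(40,20)=(40*31+20)%997=263 h(84,84)=(84*31+84)%997=694 -> [47, 50, 263, 694]
  L2: h(47,50)=(47*31+50)%997=510 h(263,694)=(263*31+694)%997=871 -> [510, 871]
  L3: h(510,871)=(510*31+871)%997=729 -> [729]
  root = 729 != target 862
Candidate C: set leaf[1] = 41 -> leaves = [32, 41, 98, 29, 40, 20, 84]
  L0: [32, 41, 98, 29, 40, 20, 84]
  L1: h(32,41)=(32*31+41)%997=36 h(98,29)=(98*31+29)%997=76 h(40,20)=(40*31+20)%997=263 h(84,84)=(84*31+84)%997=694 -> [36, 76, 263, 694]
  L2: h(36,76)=(36*31+76)%997=195 h(263,694)=(263*31+694)%997=871 -> [195, 871]
  L3: h(195,871)=(195*31+871)%997=934 -> [934]
  root = 934 != target 862
Candidate D: set leaf[2] = 89 -> leaves = [32, 52, 89, 29, 40, 20, 84]
  L0: [32, 52, 89, 29, 40, 20, 84]
  L1: h(32,52)=(32*31+52)%997=47 h(89,29)=(89*31+29)%997=794 h(40,20)=(40*31+20)%997=263 h(84,84)=(84*31+84)%997=694 -> [47, 794, 263, 694]
  L2: h(47,794)=(47*31+794)%997=257 h(263,694)=(263*31+694)%997=871 -> [257, 871]
  L3: h(257,871)=(257*31+871)%997=862 -> [862]
  root = 862 == target 862  ** MATCH **
Candidate D produces the target root.

Answer: D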